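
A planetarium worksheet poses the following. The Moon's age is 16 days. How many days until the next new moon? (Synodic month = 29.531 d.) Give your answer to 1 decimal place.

The next new moon completes the synodic month: 29.531 − 16 = 13.531 days.

13.5 days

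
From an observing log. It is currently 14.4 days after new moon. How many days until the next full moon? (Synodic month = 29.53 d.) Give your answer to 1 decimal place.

0.4 days

Full moon is 0.5 of the way through the cycle: age 0.5 × 29.53 = 14.765 d.
So 0.365 days remain (14.765 − 14.4).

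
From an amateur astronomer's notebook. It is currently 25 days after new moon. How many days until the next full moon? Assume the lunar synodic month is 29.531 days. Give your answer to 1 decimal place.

19.3 days

Full moon occurs at elongation 180°, i.e. at age 29.531 × 180/360 = 14.765 d.
This lunation's full moon (14.765 d) has passed, so add one period: 44.296 − 25 = 19.296 days.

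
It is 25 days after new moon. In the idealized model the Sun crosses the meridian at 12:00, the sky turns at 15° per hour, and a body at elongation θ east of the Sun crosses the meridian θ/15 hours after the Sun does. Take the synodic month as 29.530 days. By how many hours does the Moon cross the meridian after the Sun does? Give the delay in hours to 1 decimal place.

Elongation θ = 360° × 25/29.530 ≈ 304.8°.
At 15° of sky rotation per hour, 304.8° corresponds to a 20.32 h lag.
So the Moon crosses the meridian 20.32 h after the Sun.

20.3 h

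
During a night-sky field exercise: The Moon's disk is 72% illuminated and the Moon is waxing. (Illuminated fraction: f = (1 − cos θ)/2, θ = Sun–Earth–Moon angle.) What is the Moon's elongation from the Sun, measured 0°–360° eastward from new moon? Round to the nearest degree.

116°

From f = (1 − cos θ)/2: cos θ = 1 − 2×0.72 = -0.440; arccos → 116.1°.
Before full moon the principal value applies: θ = 116.1°.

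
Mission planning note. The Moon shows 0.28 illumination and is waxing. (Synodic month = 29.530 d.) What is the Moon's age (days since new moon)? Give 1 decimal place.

cos θ = 1 − 2f = 0.440, giving a principal value of 63.9°.
The Moon is waxing (0°–180°), so θ = 63.9° directly.
Age = 29.530 × 63.9°/360° ≈ 5.24 days.

5.2 days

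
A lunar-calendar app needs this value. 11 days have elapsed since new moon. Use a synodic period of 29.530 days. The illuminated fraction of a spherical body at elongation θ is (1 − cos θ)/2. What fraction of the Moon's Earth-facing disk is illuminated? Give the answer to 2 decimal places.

The Moon has covered 11/29.530 of its cycle, so θ ≈ 360° × 11/29.530 = 134.1°.
Illuminated fraction = (1 − cos 134.1°)/2 = (1 − (-0.696))/2 ≈ 0.848.

0.85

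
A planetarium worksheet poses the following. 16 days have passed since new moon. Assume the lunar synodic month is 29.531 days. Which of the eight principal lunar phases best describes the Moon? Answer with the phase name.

full moon

θ ≈ 360° × 16/29.531 = 195°, which falls in the full moon sector.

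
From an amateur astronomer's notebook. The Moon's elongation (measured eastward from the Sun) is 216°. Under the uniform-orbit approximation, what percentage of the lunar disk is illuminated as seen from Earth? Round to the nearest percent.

90%

cos 216° = (-0.809), so f = (1 − (-0.809))/2 = 0.905, i.e. 90%.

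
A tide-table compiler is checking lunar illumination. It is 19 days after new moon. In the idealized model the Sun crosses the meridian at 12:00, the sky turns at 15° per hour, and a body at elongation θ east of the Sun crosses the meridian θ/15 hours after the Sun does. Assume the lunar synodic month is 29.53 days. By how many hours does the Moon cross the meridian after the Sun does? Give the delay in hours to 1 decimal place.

15.4 h

Elongation θ = 360° × 19/29.53 ≈ 231.6°.
At 15° of sky rotation per hour, 231.6° corresponds to a 15.44 h lag.
So the Moon crosses the meridian 15.44 h after the Sun.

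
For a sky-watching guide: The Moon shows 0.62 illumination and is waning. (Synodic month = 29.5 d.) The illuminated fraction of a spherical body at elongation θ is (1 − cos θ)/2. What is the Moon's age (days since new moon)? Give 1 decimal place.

21.0 days

Invert f = (1 − cos θ)/2 to get cos θ = 1 − 2(0.62) = -0.240, hence θ₀ = arccos -0.240 = 103.9°.
A waning Moon lies in 180°–360°, so θ = 360° − 103.9° = 256.1°.
At 360°/29.5 d per day, 256.1° corresponds to 20.99 days.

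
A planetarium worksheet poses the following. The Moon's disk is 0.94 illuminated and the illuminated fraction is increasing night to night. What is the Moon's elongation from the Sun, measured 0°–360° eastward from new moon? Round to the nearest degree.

cos θ = 1 − 2f = -0.880, giving a principal value of 151.6°.
Before full moon the principal value applies: θ = 151.6°.

152°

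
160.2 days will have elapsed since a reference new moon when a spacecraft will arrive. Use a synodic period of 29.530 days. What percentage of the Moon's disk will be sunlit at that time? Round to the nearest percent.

95%

160.2/29.530 = 5.425 lunations, so 5 complete cycles and 12.55 d into the next.
Elongation θ = 360° × 12.55/29.530 ≈ 153.0°.
With cos θ = (-0.891), the lit fraction is (1 − (-0.891))/2 ≈ 0.945, so 95%.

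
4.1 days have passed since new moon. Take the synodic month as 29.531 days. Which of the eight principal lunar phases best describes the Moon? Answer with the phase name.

waxing crescent

θ ≈ 360° × 4.1/29.531 = 50°, which falls in the waxing crescent sector.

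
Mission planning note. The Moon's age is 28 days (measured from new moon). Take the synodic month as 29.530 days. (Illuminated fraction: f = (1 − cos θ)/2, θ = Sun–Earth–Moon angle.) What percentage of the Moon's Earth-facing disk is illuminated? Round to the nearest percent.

The Moon has covered 28/29.530 of its cycle, so θ ≈ 360° × 28/29.530 = 341.3°.
With cos θ = 0.947, the lit fraction is (1 − 0.947)/2 ≈ 0.026, so 3%.

3%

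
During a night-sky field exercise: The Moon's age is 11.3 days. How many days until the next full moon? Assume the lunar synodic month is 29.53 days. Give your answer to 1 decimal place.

Full moon occurs at elongation 180°, i.e. at age 29.53 × 180/360 = 14.765 d.
So 3.465 days remain (14.765 − 11.3).

3.5 days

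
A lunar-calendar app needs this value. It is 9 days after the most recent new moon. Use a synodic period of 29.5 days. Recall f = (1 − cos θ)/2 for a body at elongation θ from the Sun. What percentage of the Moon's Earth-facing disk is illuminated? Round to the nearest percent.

67%

Elongation θ = 360° × 9/29.5 ≈ 109.8°.
cos 109.8° = (-0.339), so f = (1 − (-0.339))/2 = 0.670, so 67%.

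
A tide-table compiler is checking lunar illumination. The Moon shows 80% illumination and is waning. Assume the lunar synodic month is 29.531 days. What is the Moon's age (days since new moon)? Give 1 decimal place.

19.1 days

Invert f = (1 − cos θ)/2 to get cos θ = 1 − 2(0.80) = -0.600, hence θ₀ = arccos -0.600 = 126.9°.
A waning Moon lies in 180°–360°, so θ = 360° − 126.9° = 233.1°.
That fraction of the synodic month is 233.1/360 × 29.531 d ≈ 19.12 d.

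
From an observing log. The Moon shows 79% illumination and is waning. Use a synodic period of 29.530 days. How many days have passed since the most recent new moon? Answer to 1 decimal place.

19.2 days

Invert f = (1 − cos θ)/2 to get cos θ = 1 − 2(0.79) = -0.580, hence θ₀ = arccos -0.580 = 125.5°.
A waning Moon lies in 180°–360°, so θ = 360° − 125.5° = 234.5°.
That fraction of the synodic month is 234.5/360 × 29.530 d ≈ 19.24 d.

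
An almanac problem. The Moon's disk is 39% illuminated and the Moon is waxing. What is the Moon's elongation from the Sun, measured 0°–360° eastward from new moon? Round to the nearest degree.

77°

From f = (1 − cos θ)/2: cos θ = 1 − 2×0.39 = 0.220; arccos → 77.3°.
Waxing ⇒ before full, so θ = 77.3°.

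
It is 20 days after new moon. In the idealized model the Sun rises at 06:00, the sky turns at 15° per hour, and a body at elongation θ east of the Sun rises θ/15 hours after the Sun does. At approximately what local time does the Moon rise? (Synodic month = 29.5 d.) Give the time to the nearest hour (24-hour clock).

Elongation θ = 360° × 20/29.5 ≈ 244.1°.
The Moon trails the Sun by θ/15 = 244.1/15 ≈ 16.27 hours.
06:00 + 16.27 h ≈ 22:16 → 22:00 to the nearest hour.

22:00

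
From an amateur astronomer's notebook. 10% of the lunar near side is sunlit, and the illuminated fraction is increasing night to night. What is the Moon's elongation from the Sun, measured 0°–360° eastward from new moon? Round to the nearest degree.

From f = (1 − cos θ)/2: cos θ = 1 − 2×0.10 = 0.800; arccos → 36.9°.
Before full moon the principal value applies: θ = 36.9°.

37°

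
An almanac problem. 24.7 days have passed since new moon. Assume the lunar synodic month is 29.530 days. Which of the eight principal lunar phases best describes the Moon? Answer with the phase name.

θ ≈ 360° × 24.7/29.530 = 301°, which falls in the waning crescent sector.

waning crescent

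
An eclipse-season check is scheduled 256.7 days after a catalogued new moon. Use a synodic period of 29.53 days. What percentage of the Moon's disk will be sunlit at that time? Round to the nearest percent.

68%

Reduce mod P: 256.7 − 8×29.53 = 20.46 d into the current lunation.
The Moon has covered 20.46/29.53 of its cycle, so θ ≈ 360° × 20.46/29.53 = 249.4°.
With cos θ = (-0.351), the lit fraction is (1 − (-0.351))/2 ≈ 0.676, so 68%.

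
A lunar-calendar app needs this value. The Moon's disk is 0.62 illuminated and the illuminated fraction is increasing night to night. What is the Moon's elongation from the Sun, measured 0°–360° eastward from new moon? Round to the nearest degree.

cos θ = 1 − 2f = -0.240, giving a principal value of 103.9°.
The Moon is waxing (0°–180°), so θ = 103.9° directly.

104°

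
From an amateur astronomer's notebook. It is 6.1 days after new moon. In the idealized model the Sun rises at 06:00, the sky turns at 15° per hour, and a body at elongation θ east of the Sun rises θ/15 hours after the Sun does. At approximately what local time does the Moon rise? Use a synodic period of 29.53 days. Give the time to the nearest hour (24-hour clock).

The Moon has covered 6.1/29.53 of its cycle, so θ ≈ 360° × 6.1/29.53 = 74.4°.
At 15° of sky rotation per hour, 74.4° corresponds to a 4.96 h lag.
06:00 + 4.96 h ≈ 10:57 → 11:00 to the nearest hour.

11:00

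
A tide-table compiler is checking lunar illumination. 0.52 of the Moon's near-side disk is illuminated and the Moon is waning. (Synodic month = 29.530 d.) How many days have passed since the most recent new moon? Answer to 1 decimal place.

cos θ = 1 − 2f = -0.040, giving a principal value of 92.3°.
A waning Moon lies in 180°–360°, so θ = 360° − 92.3° = 267.7°.
Age = 29.530 × 267.7°/360° ≈ 21.96 days.

22.0 days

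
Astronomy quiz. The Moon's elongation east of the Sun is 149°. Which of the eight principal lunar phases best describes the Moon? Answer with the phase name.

waxing gibbous

149° lies in the waxing gibbous sector of the 8-phase cycle.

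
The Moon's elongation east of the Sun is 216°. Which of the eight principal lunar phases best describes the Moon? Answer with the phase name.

216° lies in the waning gibbous sector of the 8-phase cycle.

waning gibbous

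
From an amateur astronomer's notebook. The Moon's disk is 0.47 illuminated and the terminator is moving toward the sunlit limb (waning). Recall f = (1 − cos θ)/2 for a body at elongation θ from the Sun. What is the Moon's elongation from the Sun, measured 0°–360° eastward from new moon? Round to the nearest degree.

273°

cos θ = 1 − 2f = 0.060, giving a principal value of 86.6°.
Since the Moon is past full (waning), take the reflex angle: θ = 360° − 86.6° = 273.4°.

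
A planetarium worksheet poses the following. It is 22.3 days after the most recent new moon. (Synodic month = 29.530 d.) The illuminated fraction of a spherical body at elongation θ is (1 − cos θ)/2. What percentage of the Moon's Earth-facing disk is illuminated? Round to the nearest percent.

48%

The Moon has covered 22.3/29.530 of its cycle, so θ ≈ 360° × 22.3/29.530 = 271.9°.
With cos θ = 0.032, the lit fraction is (1 − 0.032)/2 ≈ 0.484, so 48%.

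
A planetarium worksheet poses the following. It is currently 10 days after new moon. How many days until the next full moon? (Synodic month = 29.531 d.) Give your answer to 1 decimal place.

Full moon is 0.5 of the way through the cycle: age 0.5 × 29.531 = 14.765 d.
So 4.765 days remain (14.765 − 10).

4.8 days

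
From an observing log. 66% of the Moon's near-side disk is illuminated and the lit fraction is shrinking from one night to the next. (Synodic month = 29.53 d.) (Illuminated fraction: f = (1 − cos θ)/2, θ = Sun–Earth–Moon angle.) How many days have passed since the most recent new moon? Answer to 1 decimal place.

Invert f = (1 − cos θ)/2 to get cos θ = 1 − 2(0.66) = -0.320, hence θ₀ = arccos -0.320 = 108.7°.
Since the Moon is past full (waning), take the reflex angle: θ = 360° − 108.7° = 251.3°.
Age = 29.53 × 251.3°/360° ≈ 20.62 days.

20.6 days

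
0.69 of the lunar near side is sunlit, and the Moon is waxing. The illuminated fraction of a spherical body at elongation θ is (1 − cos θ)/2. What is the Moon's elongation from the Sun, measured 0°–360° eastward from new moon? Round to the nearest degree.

Invert f = (1 − cos θ)/2 to get cos θ = 1 − 2(0.69) = -0.380, hence θ₀ = arccos -0.380 = 112.3°.
Waxing ⇒ before full, so θ = 112.3°.

112°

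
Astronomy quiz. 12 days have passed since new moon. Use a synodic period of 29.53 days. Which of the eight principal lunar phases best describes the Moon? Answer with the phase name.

θ ≈ 360° × 12/29.53 = 146°, which falls in the waxing gibbous sector.

waxing gibbous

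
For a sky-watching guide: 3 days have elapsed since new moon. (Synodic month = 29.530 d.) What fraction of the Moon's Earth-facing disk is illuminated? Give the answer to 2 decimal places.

Phase angle: θ = 360°·(3 d)/(29.530 d) = 36.6°.
Illuminated fraction = (1 − cos 36.6°)/2 = (1 − 0.803)/2 ≈ 0.098.

0.10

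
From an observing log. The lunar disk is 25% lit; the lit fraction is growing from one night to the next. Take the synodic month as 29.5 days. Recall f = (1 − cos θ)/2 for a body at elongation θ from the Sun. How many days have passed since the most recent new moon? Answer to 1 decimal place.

4.9 days

From f = (1 − cos θ)/2: cos θ = 1 − 2×0.25 = 0.500; arccos → 60.0°.
Before full moon the principal value applies: θ = 60.0°.
At 360°/29.5 d per day, 60.0° corresponds to 4.92 days.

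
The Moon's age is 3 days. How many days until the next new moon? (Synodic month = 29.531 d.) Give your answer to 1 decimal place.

One full lunation from the last new moon is 29.531 d; remaining = 29.531 − 3 = 26.531 d.

26.5 days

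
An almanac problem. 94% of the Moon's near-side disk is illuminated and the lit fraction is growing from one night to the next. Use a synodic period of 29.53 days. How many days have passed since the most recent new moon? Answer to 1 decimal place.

12.4 days

cos θ = 1 − 2f = -0.880, giving a principal value of 151.6°.
The Moon is waxing (0°–180°), so θ = 151.6° directly.
That fraction of the synodic month is 151.6/360 × 29.53 d ≈ 12.44 d.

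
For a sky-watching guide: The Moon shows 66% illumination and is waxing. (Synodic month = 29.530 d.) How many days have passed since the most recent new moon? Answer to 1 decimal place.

8.9 days

cos θ = 1 − 2f = -0.320, giving a principal value of 108.7°.
Before full moon the principal value applies: θ = 108.7°.
That fraction of the synodic month is 108.7/360 × 29.530 d ≈ 8.91 d.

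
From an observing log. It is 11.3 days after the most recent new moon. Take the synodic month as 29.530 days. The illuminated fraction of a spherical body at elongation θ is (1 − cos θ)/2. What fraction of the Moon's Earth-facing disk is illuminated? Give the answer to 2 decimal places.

Phase angle: θ = 360°·(11.3 d)/(29.530 d) = 137.8°.
cos 137.8° = (-0.740), so f = (1 − (-0.740))/2 = 0.870.

0.87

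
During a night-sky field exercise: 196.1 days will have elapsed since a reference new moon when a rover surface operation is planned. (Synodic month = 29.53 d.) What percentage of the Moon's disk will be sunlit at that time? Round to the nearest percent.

196.1/29.53 = 6.641 lunations, so 6 complete cycles and 18.92 d into the next.
Phase angle: θ = 360°·(18.92 d)/(29.53 d) = 230.7°.
With cos θ = (-0.634), the lit fraction is (1 − (-0.634))/2 ≈ 0.817, so 82%.

82%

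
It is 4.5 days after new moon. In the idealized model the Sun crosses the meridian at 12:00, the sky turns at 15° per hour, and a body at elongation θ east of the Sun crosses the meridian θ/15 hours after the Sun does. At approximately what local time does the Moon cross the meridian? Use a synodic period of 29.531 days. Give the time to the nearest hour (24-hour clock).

Phase angle: θ = 360°·(4.5 d)/(29.531 d) = 54.9°.
Delay after the Sun = 54.9° / (15°/h) ≈ 3.66 h.
12:00 + 3.66 h ≈ 15:39 → 16:00 to the nearest hour.

16:00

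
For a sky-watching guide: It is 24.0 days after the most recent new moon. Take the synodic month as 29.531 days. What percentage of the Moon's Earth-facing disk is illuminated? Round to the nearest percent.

Elongation θ = 360° × 24.0/29.531 ≈ 292.6°.
cos 292.6° = 0.384, so f = (1 − 0.384)/2 = 0.308, so 31%.

31%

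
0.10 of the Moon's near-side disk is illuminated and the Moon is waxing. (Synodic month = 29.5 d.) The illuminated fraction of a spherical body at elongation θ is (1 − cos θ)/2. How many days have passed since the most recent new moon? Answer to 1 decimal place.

3.0 days

Invert f = (1 − cos θ)/2 to get cos θ = 1 − 2(0.10) = 0.800, hence θ₀ = arccos 0.800 = 36.9°.
Waxing ⇒ before full, so θ = 36.9°.
At 360°/29.5 d per day, 36.9° corresponds to 3.02 days.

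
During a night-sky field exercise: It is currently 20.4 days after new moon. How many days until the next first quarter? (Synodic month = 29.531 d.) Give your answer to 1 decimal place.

16.5 days

First quarter occurs at elongation 90°, i.e. at age 29.531 × 90/360 = 7.383 d.
Already past this cycle's first quarter; the next is at 7.383 + 29.531 = 36.914 d, so 36.914 − 20.4 = 16.514 days.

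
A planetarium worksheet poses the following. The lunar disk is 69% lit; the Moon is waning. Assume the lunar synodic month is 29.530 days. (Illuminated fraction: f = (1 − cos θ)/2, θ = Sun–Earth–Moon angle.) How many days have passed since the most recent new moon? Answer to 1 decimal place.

Invert f = (1 − cos θ)/2 to get cos θ = 1 − 2(0.69) = -0.380, hence θ₀ = arccos -0.380 = 112.3°.
Waning ⇒ past full, so θ = 360° − 112.3° = 247.7°.
That fraction of the synodic month is 247.7/360 × 29.530 d ≈ 20.32 d.

20.3 days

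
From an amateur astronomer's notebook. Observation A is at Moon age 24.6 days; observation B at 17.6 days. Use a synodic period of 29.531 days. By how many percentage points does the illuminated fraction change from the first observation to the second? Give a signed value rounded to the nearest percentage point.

+66 percentage points

First observation: θ = 360°·24.6/29.531 = 299.9°, so f = 0.251.
Second observation: θ = 214.6°, f = 0.912.
Δf = 0.912 − 0.251 = +0.661, i.e. +66 pp.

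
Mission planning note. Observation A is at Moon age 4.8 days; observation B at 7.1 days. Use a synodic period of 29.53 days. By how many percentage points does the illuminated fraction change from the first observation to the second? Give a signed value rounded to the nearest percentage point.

First observation: θ = 360°·4.8/29.53 = 58.5°, so f = 0.239.
Second observation: θ = 86.6°, f = 0.470.
Δf = 0.470 − 0.239 = +0.231, i.e. +23 pp.

+23 percentage points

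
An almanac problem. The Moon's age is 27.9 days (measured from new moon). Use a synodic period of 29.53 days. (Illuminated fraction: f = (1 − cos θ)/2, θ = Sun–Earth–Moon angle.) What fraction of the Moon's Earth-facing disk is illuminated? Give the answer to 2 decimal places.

Elongation θ = 360° × 27.9/29.53 ≈ 340.1°.
cos 340.1° = 0.940, so f = (1 − 0.940)/2 = 0.030.

0.03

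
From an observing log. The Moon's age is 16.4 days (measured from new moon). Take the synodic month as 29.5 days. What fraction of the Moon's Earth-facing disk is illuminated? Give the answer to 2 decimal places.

0.97

The Moon has covered 16.4/29.5 of its cycle, so θ ≈ 360° × 16.4/29.5 = 200.1°.
With cos θ = (-0.939), the lit fraction is (1 − (-0.939))/2 ≈ 0.969.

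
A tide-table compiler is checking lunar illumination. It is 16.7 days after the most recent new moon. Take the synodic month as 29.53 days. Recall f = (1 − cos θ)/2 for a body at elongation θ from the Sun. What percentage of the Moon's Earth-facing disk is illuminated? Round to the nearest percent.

Elongation θ = 360° × 16.7/29.53 ≈ 203.6°.
Illuminated fraction = (1 − cos 203.6°)/2 = (1 − (-0.916))/2 ≈ 0.958, so 96%.

96%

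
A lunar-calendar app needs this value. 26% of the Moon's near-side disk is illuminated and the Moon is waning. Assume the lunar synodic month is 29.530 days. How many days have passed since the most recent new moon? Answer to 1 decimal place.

24.5 days

cos θ = 1 − 2f = 0.480, giving a principal value of 61.3°.
A waning Moon lies in 180°–360°, so θ = 360° − 61.3° = 298.7°.
At 360°/29.530 d per day, 298.7° corresponds to 24.50 days.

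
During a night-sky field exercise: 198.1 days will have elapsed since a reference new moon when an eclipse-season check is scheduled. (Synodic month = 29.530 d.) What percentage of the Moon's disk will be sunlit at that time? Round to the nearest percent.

198.1/29.530 = 6.708 lunations, so 6 complete cycles and 20.92 d into the next.
The Moon has covered 20.92/29.530 of its cycle, so θ ≈ 360° × 20.92/29.530 = 255.0°.
With cos θ = (-0.258), the lit fraction is (1 − (-0.258))/2 ≈ 0.629, so 63%.

63%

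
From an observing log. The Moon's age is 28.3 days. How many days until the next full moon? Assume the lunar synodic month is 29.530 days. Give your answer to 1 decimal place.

Full moon is 0.5 of the way through the cycle: age 0.5 × 29.530 = 14.765 d.
This lunation's full moon (14.765 d) has passed, so add one period: 44.295 − 28.3 = 15.995 days.

16.0 days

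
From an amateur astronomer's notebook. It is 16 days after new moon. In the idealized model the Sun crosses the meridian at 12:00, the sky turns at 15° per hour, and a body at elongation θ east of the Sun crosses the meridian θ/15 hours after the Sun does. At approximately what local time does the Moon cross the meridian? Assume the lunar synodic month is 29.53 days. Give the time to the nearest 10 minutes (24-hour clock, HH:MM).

01:00

Phase angle: θ = 360°·(16 d)/(29.53 d) = 195.1°.
The Moon trails the Sun by θ/15 = 195.1/15 ≈ 13.00 hours.
12:00 + 13.004 h ≈ 01:00 → 01:00 to the nearest ten minutes.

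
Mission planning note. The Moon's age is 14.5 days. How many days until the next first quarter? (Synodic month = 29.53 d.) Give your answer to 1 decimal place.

First quarter is 0.25 of the way through the cycle: age 0.25 × 29.53 = 7.383 d.
Already past this cycle's first quarter; the next is at 7.383 + 29.53 = 36.913 d, so 36.913 − 14.5 = 22.413 days.

22.4 days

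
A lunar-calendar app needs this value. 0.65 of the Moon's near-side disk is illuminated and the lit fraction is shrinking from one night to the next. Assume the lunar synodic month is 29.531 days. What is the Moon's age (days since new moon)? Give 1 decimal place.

20.7 days

From f = (1 − cos θ)/2: cos θ = 1 − 2×0.65 = -0.300; arccos → 107.5°.
Waning ⇒ past full, so θ = 360° − 107.5° = 252.5°.
Age = 29.531 × 252.5°/360° ≈ 20.72 days.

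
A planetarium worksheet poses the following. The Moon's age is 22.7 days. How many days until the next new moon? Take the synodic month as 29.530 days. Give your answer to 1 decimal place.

The next new moon completes the synodic month: 29.530 − 22.7 = 6.830 days.

6.8 days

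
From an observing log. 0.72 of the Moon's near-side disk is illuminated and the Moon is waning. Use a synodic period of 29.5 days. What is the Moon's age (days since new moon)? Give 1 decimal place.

cos θ = 1 − 2f = -0.440, giving a principal value of 116.1°.
Since the Moon is past full (waning), take the reflex angle: θ = 360° − 116.1° = 243.9°.
Age = 29.5 × 243.9°/360° ≈ 19.99 days.

20.0 days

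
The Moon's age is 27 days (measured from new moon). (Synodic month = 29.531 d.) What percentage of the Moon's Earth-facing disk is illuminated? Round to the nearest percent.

7%

Phase angle: θ = 360°·(27 d)/(29.531 d) = 329.1°.
Illuminated fraction = (1 − cos 329.1°)/2 = (1 − 0.858)/2 ≈ 0.071, so 7%.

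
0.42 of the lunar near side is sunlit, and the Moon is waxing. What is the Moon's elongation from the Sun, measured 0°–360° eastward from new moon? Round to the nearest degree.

81°

Invert f = (1 − cos θ)/2 to get cos θ = 1 − 2(0.42) = 0.160, hence θ₀ = arccos 0.160 = 80.8°.
The Moon is waxing (0°–180°), so θ = 80.8° directly.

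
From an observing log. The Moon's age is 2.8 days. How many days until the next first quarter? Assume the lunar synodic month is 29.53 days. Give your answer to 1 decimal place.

4.6 days

First quarter is 0.25 of the way through the cycle: age 0.25 × 29.53 = 7.383 d.
So 4.583 days remain (7.383 − 2.8).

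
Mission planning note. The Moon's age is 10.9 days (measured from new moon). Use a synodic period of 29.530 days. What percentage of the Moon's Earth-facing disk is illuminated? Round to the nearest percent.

Phase angle: θ = 360°·(10.9 d)/(29.530 d) = 132.9°.
Illuminated fraction = (1 − cos 132.9°)/2 = (1 − (-0.680))/2 ≈ 0.840, so 84%.

84%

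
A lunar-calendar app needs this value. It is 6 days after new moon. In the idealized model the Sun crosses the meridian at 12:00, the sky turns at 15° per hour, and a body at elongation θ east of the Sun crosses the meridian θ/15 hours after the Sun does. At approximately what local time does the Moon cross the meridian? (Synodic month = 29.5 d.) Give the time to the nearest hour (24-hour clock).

17:00

Phase angle: θ = 360°·(6 d)/(29.5 d) = 73.2°.
Delay after the Sun = 73.2° / (15°/h) ≈ 4.88 h.
12:00 + 4.88 h ≈ 16:53 → 17:00 to the nearest hour.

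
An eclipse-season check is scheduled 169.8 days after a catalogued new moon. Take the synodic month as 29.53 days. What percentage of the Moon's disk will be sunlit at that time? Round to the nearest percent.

50%

169.8 d spans 5 complete synodic months (5 × 29.53 = 147.65 d) plus 22.15 d.
Elongation θ = 360° × 22.15/29.53 ≈ 270.0°.
cos 270.0° = 0.001, so f = (1 − 0.001)/2 = 0.500, so 50%.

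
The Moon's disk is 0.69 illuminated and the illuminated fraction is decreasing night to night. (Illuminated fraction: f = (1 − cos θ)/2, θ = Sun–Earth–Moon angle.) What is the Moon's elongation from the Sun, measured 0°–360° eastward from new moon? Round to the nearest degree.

From f = (1 − cos θ)/2: cos θ = 1 − 2×0.69 = -0.380; arccos → 112.3°.
Since the Moon is past full (waning), take the reflex angle: θ = 360° − 112.3° = 247.7°.

248°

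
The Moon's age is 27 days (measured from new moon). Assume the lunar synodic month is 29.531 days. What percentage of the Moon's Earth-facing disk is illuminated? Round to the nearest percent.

7%

Elongation θ = 360° × 27/29.531 ≈ 329.1°.
With cos θ = 0.858, the lit fraction is (1 − 0.858)/2 ≈ 0.071, so 7%.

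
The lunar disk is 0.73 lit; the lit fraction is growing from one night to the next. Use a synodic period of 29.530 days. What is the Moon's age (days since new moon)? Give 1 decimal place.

From f = (1 − cos θ)/2: cos θ = 1 − 2×0.73 = -0.460; arccos → 117.4°.
Before full moon the principal value applies: θ = 117.4°.
At 360°/29.530 d per day, 117.4° corresponds to 9.63 days.

9.6 days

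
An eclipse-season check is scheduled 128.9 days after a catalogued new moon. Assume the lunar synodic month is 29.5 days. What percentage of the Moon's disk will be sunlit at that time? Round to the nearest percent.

84%

128.9 d spans 4 complete synodic months (4 × 29.5 = 118.00 d) plus 10.90 d.
Elongation θ = 360° × 10.90/29.5 ≈ 133.0°.
Illuminated fraction = (1 − cos 133.0°)/2 = (1 − (-0.682))/2 ≈ 0.841, so 84%.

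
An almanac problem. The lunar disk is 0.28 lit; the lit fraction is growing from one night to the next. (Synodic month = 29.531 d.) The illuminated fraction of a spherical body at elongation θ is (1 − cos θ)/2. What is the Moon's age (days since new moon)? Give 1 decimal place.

5.2 days

cos θ = 1 − 2f = 0.440, giving a principal value of 63.9°.
Before full moon the principal value applies: θ = 63.9°.
Age = 29.531 × 63.9°/360° ≈ 5.24 days.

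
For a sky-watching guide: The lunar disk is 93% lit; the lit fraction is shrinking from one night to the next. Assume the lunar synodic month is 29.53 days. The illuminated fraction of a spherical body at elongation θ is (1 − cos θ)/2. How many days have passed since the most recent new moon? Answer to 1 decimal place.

17.3 days

From f = (1 − cos θ)/2: cos θ = 1 − 2×0.93 = -0.860; arccos → 149.3°.
A waning Moon lies in 180°–360°, so θ = 360° − 149.3° = 210.7°.
Age = 29.53 × 210.7°/360° ≈ 17.28 days.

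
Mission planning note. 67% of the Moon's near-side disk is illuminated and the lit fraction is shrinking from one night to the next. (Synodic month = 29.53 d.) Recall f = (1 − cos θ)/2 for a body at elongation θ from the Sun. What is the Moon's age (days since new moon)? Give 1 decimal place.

Invert f = (1 − cos θ)/2 to get cos θ = 1 − 2(0.67) = -0.340, hence θ₀ = arccos -0.340 = 109.9°.
Since the Moon is past full (waning), take the reflex angle: θ = 360° − 109.9° = 250.1°.
That fraction of the synodic month is 250.1/360 × 29.53 d ≈ 20.52 d.

20.5 days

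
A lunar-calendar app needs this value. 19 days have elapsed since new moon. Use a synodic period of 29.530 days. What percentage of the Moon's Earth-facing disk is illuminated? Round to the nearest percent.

81%

The Moon has covered 19/29.530 of its cycle, so θ ≈ 360° × 19/29.530 = 231.6°.
Illuminated fraction = (1 − cos 231.6°)/2 = (1 − (-0.621))/2 ≈ 0.810, so 81%.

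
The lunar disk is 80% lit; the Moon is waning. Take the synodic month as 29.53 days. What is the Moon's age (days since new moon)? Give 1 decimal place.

19.1 days

cos θ = 1 − 2f = -0.600, giving a principal value of 126.9°.
Waning ⇒ past full, so θ = 360° − 126.9° = 233.1°.
That fraction of the synodic month is 233.1/360 × 29.53 d ≈ 19.12 d.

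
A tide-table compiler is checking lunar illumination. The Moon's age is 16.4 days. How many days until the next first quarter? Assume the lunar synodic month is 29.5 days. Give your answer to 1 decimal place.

First quarter is 0.25 of the way through the cycle: age 0.25 × 29.5 = 7.375 d.
Already past this cycle's first quarter; the next is at 7.375 + 29.5 = 36.875 d, so 36.875 − 16.4 = 20.475 days.

20.5 days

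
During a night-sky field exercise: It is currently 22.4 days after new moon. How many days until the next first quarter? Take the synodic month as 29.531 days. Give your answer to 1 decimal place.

14.5 days

First quarter occurs at elongation 90°, i.e. at age 29.531 × 90/360 = 7.383 d.
This lunation's first quarter (7.383 d) has passed, so add one period: 36.914 − 22.4 = 14.514 days.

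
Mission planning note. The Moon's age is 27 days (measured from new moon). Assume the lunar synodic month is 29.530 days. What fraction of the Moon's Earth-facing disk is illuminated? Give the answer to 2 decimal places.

Phase angle: θ = 360°·(27 d)/(29.530 d) = 329.2°.
cos 329.2° = 0.859, so f = (1 − 0.859)/2 = 0.071.

0.07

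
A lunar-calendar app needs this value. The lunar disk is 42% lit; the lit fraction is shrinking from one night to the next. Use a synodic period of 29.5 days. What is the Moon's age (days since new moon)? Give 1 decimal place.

22.9 days

Invert f = (1 − cos θ)/2 to get cos θ = 1 − 2(0.42) = 0.160, hence θ₀ = arccos 0.160 = 80.8°.
Waning ⇒ past full, so θ = 360° − 80.8° = 279.2°.
That fraction of the synodic month is 279.2/360 × 29.5 d ≈ 22.88 d.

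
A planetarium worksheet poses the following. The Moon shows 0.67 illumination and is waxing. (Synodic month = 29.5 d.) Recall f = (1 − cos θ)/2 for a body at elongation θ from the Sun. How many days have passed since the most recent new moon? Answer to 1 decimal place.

9.0 days

cos θ = 1 − 2f = -0.340, giving a principal value of 109.9°.
Waxing ⇒ before full, so θ = 109.9°.
At 360°/29.5 d per day, 109.9° corresponds to 9.00 days.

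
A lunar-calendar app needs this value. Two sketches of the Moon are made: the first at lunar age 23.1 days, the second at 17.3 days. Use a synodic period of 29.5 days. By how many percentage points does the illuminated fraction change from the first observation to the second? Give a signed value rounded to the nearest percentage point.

First observation: θ = 360°·23.1/29.5 = 281.9°, so f = 0.397.
Second observation: θ = 211.1°, f = 0.928.
Δf = 0.928 − 0.397 = +0.531, i.e. +53 pp.

+53 percentage points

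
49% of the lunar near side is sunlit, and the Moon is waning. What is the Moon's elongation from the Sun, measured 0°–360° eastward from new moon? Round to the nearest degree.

271°

cos θ = 1 − 2f = 0.020, giving a principal value of 88.9°.
Since the Moon is past full (waning), take the reflex angle: θ = 360° − 88.9° = 271.1°.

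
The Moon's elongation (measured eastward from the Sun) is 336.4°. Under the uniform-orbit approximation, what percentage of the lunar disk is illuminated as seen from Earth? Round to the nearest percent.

Half-versine of 336.4°: (1 − 0.916)/2 = 0.042, i.e. 4%.

4%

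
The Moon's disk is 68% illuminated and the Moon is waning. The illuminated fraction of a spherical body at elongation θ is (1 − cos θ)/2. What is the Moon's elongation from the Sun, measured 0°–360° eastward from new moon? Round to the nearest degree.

249°

Invert f = (1 − cos θ)/2 to get cos θ = 1 − 2(0.68) = -0.360, hence θ₀ = arccos -0.360 = 111.1°.
A waning Moon lies in 180°–360°, so θ = 360° − 111.1° = 248.9°.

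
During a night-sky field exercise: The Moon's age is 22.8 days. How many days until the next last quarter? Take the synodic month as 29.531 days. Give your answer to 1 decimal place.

28.9 days

Last quarter occurs at elongation 270°, i.e. at age 29.531 × 270/360 = 22.148 d.
Already past this cycle's last quarter; the next is at 22.148 + 29.531 = 51.679 d, so 51.679 − 22.8 = 28.879 days.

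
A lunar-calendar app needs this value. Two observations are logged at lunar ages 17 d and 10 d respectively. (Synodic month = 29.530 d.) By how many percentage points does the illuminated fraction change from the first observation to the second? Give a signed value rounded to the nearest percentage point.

θ₁ = 360° × 17/29.530 = 207.2°, f₁ = (1 − cos θ₁)/2 = 0.945.
θ₂ = 360° × 10/29.530 = 121.9°, f₂ = (1 − cos θ₂)/2 = 0.764.
Change = f₂ − f₁ = -0.180 → -18 percentage points.

-18 percentage points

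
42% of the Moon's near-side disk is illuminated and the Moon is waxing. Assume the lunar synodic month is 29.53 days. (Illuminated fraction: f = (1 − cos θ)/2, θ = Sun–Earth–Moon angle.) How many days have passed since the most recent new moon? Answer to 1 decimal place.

From f = (1 − cos θ)/2: cos θ = 1 − 2×0.42 = 0.160; arccos → 80.8°.
The Moon is waxing (0°–180°), so θ = 80.8° directly.
Age = 29.53 × 80.8°/360° ≈ 6.63 days.

6.6 days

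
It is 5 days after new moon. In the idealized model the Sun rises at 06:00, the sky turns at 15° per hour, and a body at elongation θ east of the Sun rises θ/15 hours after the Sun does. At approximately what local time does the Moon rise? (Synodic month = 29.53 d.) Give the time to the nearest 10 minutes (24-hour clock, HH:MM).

The Moon has covered 5/29.53 of its cycle, so θ ≈ 360° × 5/29.53 = 61.0°.
Delay after the Sun = 61.0° / (15°/h) ≈ 4.06 h.
06:00 + 4.064 h ≈ 10:04 → 10:00 to the nearest ten minutes.

10:00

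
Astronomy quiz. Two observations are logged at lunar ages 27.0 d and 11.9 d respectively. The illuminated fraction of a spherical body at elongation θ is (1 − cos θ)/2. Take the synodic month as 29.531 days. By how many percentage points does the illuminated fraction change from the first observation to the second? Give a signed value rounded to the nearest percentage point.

θ₁ = 360° × 27.0/29.531 = 329.1°, f₁ = (1 − cos θ₁)/2 = 0.071.
θ₂ = 360° × 11.9/29.531 = 145.1°, f₂ = (1 − cos θ₂)/2 = 0.910.
Change = f₂ − f₁ = +0.839 → +84 percentage points.

+84 percentage points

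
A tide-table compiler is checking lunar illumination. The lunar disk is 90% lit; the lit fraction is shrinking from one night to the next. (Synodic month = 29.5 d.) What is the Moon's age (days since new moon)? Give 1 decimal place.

From f = (1 − cos θ)/2: cos θ = 1 − 2×0.90 = -0.800; arccos → 143.1°.
Waning ⇒ past full, so θ = 360° − 143.1° = 216.9°.
That fraction of the synodic month is 216.9/360 × 29.5 d ≈ 17.77 d.

17.8 days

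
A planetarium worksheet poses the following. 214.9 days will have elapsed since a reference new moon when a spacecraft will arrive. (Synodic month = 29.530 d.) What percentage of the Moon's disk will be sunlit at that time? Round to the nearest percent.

Reduce mod P: 214.9 − 7×29.530 = 8.19 d into the current lunation.
The Moon has covered 8.19/29.530 of its cycle, so θ ≈ 360° × 8.19/29.530 = 99.8°.
cos 99.8° = (-0.171), so f = (1 − (-0.171))/2 = 0.585, so 59%.

59%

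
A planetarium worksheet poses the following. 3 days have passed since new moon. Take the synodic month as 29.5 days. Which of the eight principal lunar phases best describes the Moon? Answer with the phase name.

θ ≈ 360° × 3/29.5 = 37°, which falls in the waxing crescent sector.

waxing crescent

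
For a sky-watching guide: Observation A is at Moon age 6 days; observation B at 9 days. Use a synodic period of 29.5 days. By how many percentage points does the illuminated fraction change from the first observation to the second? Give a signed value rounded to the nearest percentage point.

First observation: θ = 360°·6/29.5 = 73.2°, so f = 0.356.
Second observation: θ = 109.8°, f = 0.670.
Δf = 0.670 − 0.356 = +0.314, i.e. +31 pp.

+31 percentage points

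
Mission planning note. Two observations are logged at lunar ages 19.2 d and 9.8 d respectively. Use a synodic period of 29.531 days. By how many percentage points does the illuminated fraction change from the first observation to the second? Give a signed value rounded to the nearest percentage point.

First observation: θ = 360°·19.2/29.531 = 234.1°, so f = 0.793.
Second observation: θ = 119.5°, f = 0.746.
Δf = 0.746 − 0.793 = -0.048, i.e. -5 pp.

-5 pp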